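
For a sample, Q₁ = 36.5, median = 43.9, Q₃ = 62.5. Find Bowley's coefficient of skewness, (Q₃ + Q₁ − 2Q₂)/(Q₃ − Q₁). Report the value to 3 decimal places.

0.431

numerator: Q₃ + Q₁ − 2Q₂ = 62.5 + 36.5 − 2×43.9 = 11.2000
denominator: Q₃ − Q₁ = 62.5 − 36.5 = 26.0000
Bowley skewness = 11.2000 / 26.0000 ≈ 0.431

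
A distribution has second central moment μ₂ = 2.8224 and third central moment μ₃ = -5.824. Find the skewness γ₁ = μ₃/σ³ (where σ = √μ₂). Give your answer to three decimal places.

σ = √μ₂ = √2.8224 = 1.68000
σ³ = μ₂^(3/2) = 4.74163
γ₁ = μ₃/σ³ = -5.824 / 4.74163 ≈ -1.228

-1.228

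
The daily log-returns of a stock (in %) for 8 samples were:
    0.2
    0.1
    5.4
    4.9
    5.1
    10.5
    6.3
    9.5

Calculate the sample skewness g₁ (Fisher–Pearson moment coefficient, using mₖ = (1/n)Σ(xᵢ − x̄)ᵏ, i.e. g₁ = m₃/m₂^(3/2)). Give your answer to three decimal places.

-0.123

x̄ = (0.2 + 0.1 + 5.4 + 4.9 + 5.1 + 10.5 + 6.3 + 9.5) / 8 = 5.2500
deviations (xᵢ − x̄): -5.0500, -5.1500, 0.1500, -0.3500, -0.1500, 5.2500, 1.0500, 4.2500
Σ(xᵢ − x̄)² = 98.9200 ⇒ m₂ = 98.9200/8 = 12.36500
Σ(xᵢ − x̄)³ = -42.7950 ⇒ m₃ = -42.7950/8 = -5.34938
m₂^(3/2) = 12.36500^(1.5) = 43.48016
g₁ = m₃ / m₂^(3/2) = -5.34938 / 43.48016 ≈ -0.123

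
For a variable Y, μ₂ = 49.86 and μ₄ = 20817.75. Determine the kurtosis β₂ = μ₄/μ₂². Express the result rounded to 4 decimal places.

8.3739

μ₂² = 49.86² = 2486.01960
μ₄/μ₂² = 20817.75 / 2486.01960 = 8.37393
β₂ ≈ 8.3739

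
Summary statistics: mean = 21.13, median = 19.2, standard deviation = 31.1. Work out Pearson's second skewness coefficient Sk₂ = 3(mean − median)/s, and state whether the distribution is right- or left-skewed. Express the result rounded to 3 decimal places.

0.186, right-skewed

Sk₂ = 3(21.13 − 19.2) / 31.1 = 3 × 1.9300 / 31.1
    = 5.7900 / 31.1 ≈ 0.186
Sk₂ > 0 ⇒ mean > median ⇒ right-skewed (positive skew).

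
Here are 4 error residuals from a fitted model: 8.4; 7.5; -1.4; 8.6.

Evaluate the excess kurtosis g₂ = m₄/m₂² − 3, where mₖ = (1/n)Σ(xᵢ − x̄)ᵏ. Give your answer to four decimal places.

x̄ = 5.7750
Σ(xᵢ − x̄)² = 69.3275 ⇒ m₂ = 17.33188
Σ(xᵢ − x̄)⁴ = 2770.2802 ⇒ m₄ = 692.57005
m₂² = 300.39389
g₂ = m₄/m₂² − 3 = 2.30554 − 3 ≈ -0.6945

-0.6945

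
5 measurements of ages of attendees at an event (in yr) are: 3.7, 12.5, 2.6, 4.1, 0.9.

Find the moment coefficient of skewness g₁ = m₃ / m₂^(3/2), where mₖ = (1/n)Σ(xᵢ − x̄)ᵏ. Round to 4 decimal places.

1.2097

x̄ = (3.7 + 12.5 + 2.6 + 4.1 + 0.9) / 5 = 4.7600
deviations (xᵢ − x̄): -1.0600, 7.7400, -2.1600, -0.6600, -3.8600
Σ(xᵢ − x̄)² = 81.0320 ⇒ m₂ = 81.0320/5 = 16.20640
Σ(xᵢ − x̄)³ = 394.6162 ⇒ m₃ = 394.6162/5 = 78.92323
m₂^(3/2) = 16.20640^(1.5) = 65.24239
g₁ = m₃ / m₂^(3/2) = 78.92323 / 65.24239 ≈ 1.2097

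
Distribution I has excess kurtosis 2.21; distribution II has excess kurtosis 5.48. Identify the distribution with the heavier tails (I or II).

II

Higher excess kurtosis ⇒ heavier tails relative to the normal distribution.
2.21 vs 5.48: the larger is 5.48, so II has heavier tails.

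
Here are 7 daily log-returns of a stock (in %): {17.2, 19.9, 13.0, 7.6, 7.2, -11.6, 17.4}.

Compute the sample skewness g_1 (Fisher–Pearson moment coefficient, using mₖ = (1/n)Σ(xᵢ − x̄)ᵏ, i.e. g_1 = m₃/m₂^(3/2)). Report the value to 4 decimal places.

-1.2375

x̄ = (17.2 + 19.9 + 13.0 + 7.6 + 7.2 - 11.6 + 17.4) / 7 = 10.1000
deviations (xᵢ − x̄): 7.1000, 9.8000, 2.9000, -2.5000, -2.9000, -21.7000, 7.3000
Σ(xᵢ − x̄)² = 693.7000 ⇒ m₂ = 693.7000/7 = 99.10000
Σ(xᵢ − x̄)³ = -8545.8180 ⇒ m₃ = -8545.8180/7 = -1220.83114
m₂^(3/2) = 99.10000^(1.5) = 986.53042
g_1 = m₃ / m₂^(3/2) = -1220.83114 / 986.53042 ≈ -1.2375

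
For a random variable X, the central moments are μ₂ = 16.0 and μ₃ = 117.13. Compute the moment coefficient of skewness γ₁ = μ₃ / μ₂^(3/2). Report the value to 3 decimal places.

1.830

σ = √μ₂ = √16.0 = 4.00000
σ³ = μ₂^(3/2) = 64.00000
γ₁ = μ₃/σ³ = 117.13 / 64.00000 ≈ 1.830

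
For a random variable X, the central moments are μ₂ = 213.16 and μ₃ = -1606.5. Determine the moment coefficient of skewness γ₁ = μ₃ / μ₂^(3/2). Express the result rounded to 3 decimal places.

-0.516

σ = √μ₂ = √213.16 = 14.60000
σ³ = μ₂^(3/2) = 3112.13600
γ₁ = μ₃/σ³ = -1606.5 / 3112.13600 ≈ -0.516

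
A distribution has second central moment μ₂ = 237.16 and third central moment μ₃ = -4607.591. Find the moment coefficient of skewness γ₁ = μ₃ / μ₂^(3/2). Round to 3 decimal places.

-1.262

σ = √μ₂ = √237.16 = 15.40000
σ³ = μ₂^(3/2) = 3652.26400
γ₁ = μ₃/σ³ = -4607.591 / 3652.26400 ≈ -1.262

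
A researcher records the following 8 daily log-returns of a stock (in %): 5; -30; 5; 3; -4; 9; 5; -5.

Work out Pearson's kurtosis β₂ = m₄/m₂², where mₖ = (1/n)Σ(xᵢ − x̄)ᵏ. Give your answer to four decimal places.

x̄ = -1.5000
Σ(xᵢ − x̄)² = 1088.0000 ⇒ m₂ = 136.00000
Σ(xᵢ − x̄)⁴ = 677859.5000 ⇒ m₄ = 84732.43750
m₂² = 18496.00000
β₂ = m₄/m₂² = 84732.43750 / 18496.00000 ≈ 4.5811

4.5811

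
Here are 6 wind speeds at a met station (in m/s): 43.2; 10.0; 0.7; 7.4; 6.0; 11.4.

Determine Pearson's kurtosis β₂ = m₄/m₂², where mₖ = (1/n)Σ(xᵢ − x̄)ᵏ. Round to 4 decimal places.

3.8064

x̄ = 13.1167
Σ(xᵢ − x̄)² = 1155.1683 ⇒ m₂ = 192.52806
Σ(xᵢ − x̄)⁴ = 846543.2241 ⇒ m₄ = 141090.53735
m₂² = 37067.05218
β₂ = m₄/m₂² = 141090.53735 / 37067.05218 ≈ 3.8064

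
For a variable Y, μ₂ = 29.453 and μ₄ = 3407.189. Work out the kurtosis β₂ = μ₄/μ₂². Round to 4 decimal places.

3.9277

μ₂² = 29.453² = 867.47921
μ₄/μ₂² = 3407.189 / 867.47921 = 3.92769
β₂ ≈ 3.9277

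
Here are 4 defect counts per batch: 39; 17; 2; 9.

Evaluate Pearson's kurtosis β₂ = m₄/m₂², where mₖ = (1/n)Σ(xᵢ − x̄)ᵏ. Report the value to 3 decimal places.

1.983

x̄ = 16.7500
Σ(xᵢ − x̄)² = 772.7500 ⇒ m₂ = 193.18750
Σ(xᵢ − x̄)⁴ = 296027.8281 ⇒ m₄ = 74006.95703
m₂² = 37321.41016
β₂ = m₄/m₂² = 74006.95703 / 37321.41016 ≈ 1.983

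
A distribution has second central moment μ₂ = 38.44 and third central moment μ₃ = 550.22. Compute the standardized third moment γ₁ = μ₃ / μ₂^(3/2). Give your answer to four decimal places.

2.3087

σ = √μ₂ = √38.44 = 6.20000
σ³ = μ₂^(3/2) = 238.32800
γ₁ = μ₃/σ³ = 550.22 / 238.32800 ≈ 2.3087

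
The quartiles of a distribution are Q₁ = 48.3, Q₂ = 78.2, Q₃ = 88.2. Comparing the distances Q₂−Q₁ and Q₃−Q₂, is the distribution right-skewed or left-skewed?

Q₂ − Q₁ = 29.9;  Q₃ − Q₂ = 10.0
Q₂ − Q₁ > Q₃ − Q₂ ⇒ the lower half is more spread out ⇒ left-skewed.

left-skewed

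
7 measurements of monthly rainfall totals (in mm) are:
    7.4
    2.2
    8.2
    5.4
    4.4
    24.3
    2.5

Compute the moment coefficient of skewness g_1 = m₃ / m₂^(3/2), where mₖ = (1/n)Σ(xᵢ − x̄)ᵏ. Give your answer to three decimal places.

1.679

x̄ = (7.4 + 2.2 + 8.2 + 5.4 + 4.4 + 24.3 + 2.5) / 7 = 7.7714
deviations (xᵢ − x̄): -0.3714, -5.5714, 0.4286, -2.3714, -3.3714, 16.5286, -5.2714
Σ(xᵢ − x̄)² = 349.3343 ⇒ m₂ = 349.3343/7 = 49.90490
Σ(xᵢ − x̄)³ = 4144.4471 ⇒ m₃ = 4144.4471/7 = 592.06387
m₂^(3/2) = 49.90490^(1.5) = 352.54516
g_1 = m₃ / m₂^(3/2) = 592.06387 / 352.54516 ≈ 1.679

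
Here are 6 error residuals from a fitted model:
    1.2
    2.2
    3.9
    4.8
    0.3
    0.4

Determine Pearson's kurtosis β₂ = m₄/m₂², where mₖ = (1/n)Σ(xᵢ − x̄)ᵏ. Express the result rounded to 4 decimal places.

1.5995

x̄ = 2.1333
Σ(xᵢ − x̄)² = 17.4733 ⇒ m₂ = 2.91222
Σ(xᵢ − x̄)⁴ = 81.3918 ⇒ m₄ = 13.56531
m₂² = 8.48104
β₂ = m₄/m₂² = 13.56531 / 8.48104 ≈ 1.5995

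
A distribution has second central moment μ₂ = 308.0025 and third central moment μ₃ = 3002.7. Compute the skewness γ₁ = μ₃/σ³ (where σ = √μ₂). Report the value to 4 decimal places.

0.5555

σ = √μ₂ = √308.0025 = 17.55000
σ³ = μ₂^(3/2) = 5405.44388
γ₁ = μ₃/σ³ = 3002.7 / 5405.44388 ≈ 0.5555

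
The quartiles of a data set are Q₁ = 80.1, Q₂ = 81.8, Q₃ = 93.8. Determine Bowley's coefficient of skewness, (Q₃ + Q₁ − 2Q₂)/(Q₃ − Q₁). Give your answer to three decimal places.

0.752

numerator: Q₃ + Q₁ − 2Q₂ = 93.8 + 80.1 − 2×81.8 = 10.3000
denominator: Q₃ − Q₁ = 93.8 − 80.1 = 13.7000
Bowley skewness = 10.3000 / 13.7000 ≈ 0.752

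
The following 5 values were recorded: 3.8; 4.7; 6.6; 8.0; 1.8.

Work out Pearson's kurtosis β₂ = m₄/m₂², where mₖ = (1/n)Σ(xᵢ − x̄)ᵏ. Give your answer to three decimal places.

x̄ = 4.9800
Σ(xᵢ − x̄)² = 23.3280 ⇒ m₂ = 4.66560
Σ(xᵢ − x̄)⁴ = 194.2747 ⇒ m₄ = 38.85495
m₂² = 21.76782
β₂ = m₄/m₂² = 38.85495 / 21.76782 ≈ 1.785

1.785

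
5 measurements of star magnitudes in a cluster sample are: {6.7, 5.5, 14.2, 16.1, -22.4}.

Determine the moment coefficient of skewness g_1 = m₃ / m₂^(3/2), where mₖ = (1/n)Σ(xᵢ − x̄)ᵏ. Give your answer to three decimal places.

x̄ = (6.7 + 5.5 + 14.2 + 16.1 - 22.4) / 5 = 4.0200
deviations (xᵢ − x̄): 2.6800, 1.4800, 10.1800, 12.0800, -26.4200
Σ(xᵢ − x̄)² = 956.9480 ⇒ m₂ = 956.9480/5 = 191.38960
Σ(xᵢ − x̄)³ = -15601.3339 ⇒ m₃ = -15601.3339/5 = -3120.26678
m₂^(3/2) = 191.38960^(1.5) = 2647.75320
g_1 = m₃ / m₂^(3/2) = -3120.26678 / 2647.75320 ≈ -1.178

-1.178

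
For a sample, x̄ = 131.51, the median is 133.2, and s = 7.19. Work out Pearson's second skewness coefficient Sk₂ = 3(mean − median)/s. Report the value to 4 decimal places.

Sk₂ = 3(131.51 − 133.2) / 7.19 = 3 × -1.6900 / 7.19
    = -5.0700 / 7.19 ≈ -0.7051

-0.7051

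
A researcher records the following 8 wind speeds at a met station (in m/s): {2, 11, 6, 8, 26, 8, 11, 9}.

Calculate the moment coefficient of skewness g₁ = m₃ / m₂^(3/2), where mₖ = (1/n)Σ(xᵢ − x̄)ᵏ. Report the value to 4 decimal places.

x̄ = (2 + 11 + 6 + 8 + 26 + 8 + 11 + 9) / 8 = 10.1250
deviations (xᵢ − x̄): -8.1250, 0.8750, -4.1250, -2.1250, 15.8750, -2.1250, 0.8750, -1.1250
Σ(xᵢ − x̄)² = 346.8750 ⇒ m₂ = 346.8750/8 = 43.35938
Σ(xᵢ − x̄)³ = 3374.9063 ⇒ m₃ = 3374.9063/8 = 421.86328
m₂^(3/2) = 43.35938^(1.5) = 285.51210
g₁ = m₃ / m₂^(3/2) = 421.86328 / 285.51210 ≈ 1.4776

1.4776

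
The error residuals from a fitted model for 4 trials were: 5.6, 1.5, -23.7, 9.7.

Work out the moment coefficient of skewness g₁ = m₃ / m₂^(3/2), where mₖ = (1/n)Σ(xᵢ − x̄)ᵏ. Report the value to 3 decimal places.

x̄ = (5.6 + 1.5 - 23.7 + 9.7) / 4 = -1.7250
deviations (xᵢ − x̄): 7.3250, 3.2250, -21.9750, 11.4250
Σ(xᵢ − x̄)² = 677.4875 ⇒ m₂ = 677.4875/4 = 169.37188
Σ(xᵢ − x̄)³ = -8693.8594 ⇒ m₃ = -8693.8594/4 = -2173.46484
m₂^(3/2) = 169.37188^(1.5) = 2204.25555
g₁ = m₃ / m₂^(3/2) = -2173.46484 / 2204.25555 ≈ -0.986

-0.986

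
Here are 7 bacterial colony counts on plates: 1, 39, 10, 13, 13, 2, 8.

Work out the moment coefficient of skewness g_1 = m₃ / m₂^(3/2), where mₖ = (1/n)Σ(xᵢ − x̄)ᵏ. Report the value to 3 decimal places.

x̄ = (1 + 39 + 10 + 13 + 13 + 2 + 8) / 7 = 12.2857
deviations (xᵢ − x̄): -11.2857, 26.7143, -2.2857, 0.7143, 0.7143, -10.2857, -4.2857
Σ(xᵢ − x̄)² = 971.4286 ⇒ m₂ = 971.4286/7 = 138.77551
Σ(xᵢ − x̄)³ = 16449.1837 ⇒ m₃ = 16449.1837/7 = 2349.88338
m₂^(3/2) = 138.77551^(1.5) = 1634.81739
g_1 = m₃ / m₂^(3/2) = 2349.88338 / 1634.81739 ≈ 1.437

1.437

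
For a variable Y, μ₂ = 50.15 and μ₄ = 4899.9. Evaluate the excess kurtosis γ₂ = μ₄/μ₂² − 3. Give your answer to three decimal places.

-1.052

μ₂² = 50.15² = 2515.02250
μ₄/μ₂² = 4899.9 / 2515.02250 = 1.94825
γ₂ = 1.94825 − 3 ≈ -1.052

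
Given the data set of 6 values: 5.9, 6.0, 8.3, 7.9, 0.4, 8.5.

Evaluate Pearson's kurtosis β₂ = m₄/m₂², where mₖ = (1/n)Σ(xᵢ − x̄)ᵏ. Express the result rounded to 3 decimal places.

x̄ = 6.1667
Σ(xᵢ − x̄)² = 46.3533 ⇒ m₂ = 7.72556
Σ(xᵢ − x̄)⁴ = 1165.2452 ⇒ m₄ = 194.20753
m₂² = 59.68421
β₂ = m₄/m₂² = 194.20753 / 59.68421 ≈ 3.254

3.254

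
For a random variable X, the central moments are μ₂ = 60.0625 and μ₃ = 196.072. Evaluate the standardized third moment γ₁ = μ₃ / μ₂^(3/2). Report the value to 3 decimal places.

0.421

σ = √μ₂ = √60.0625 = 7.75000
σ³ = μ₂^(3/2) = 465.48438
γ₁ = μ₃/σ³ = 196.072 / 465.48438 ≈ 0.421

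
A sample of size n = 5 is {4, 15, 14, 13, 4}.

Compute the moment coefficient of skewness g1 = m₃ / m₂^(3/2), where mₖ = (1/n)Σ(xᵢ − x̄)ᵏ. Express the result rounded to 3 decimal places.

-0.358

x̄ = (4 + 15 + 14 + 13 + 4) / 5 = 10.0000
deviations (xᵢ − x̄): -6.0000, 5.0000, 4.0000, 3.0000, -6.0000
Σ(xᵢ − x̄)² = 122.0000 ⇒ m₂ = 122.0000/5 = 24.40000
Σ(xᵢ − x̄)³ = -216.0000 ⇒ m₃ = -216.0000/5 = -43.20000
m₂^(3/2) = 24.40000^(1.5) = 120.52711
g1 = m₃ / m₂^(3/2) = -43.20000 / 120.52711 ≈ -0.358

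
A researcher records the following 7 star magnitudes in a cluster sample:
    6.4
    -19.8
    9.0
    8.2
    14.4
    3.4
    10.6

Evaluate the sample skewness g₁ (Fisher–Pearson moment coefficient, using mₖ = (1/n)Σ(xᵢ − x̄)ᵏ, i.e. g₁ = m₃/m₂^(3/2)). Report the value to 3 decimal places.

x̄ = (6.4 - 19.8 + 9.0 + 8.2 + 14.4 + 3.4 + 10.6) / 7 = 4.6000
deviations (xᵢ − x̄): 1.8000, -24.4000, 4.4000, 3.6000, 9.8000, -1.2000, 6.0000
Σ(xᵢ − x̄)² = 764.4000 ⇒ m₂ = 764.4000/7 = 109.20000
Σ(xᵢ − x̄)³ = -13233.6480 ⇒ m₃ = -13233.6480/7 = -1890.52114
m₂^(3/2) = 109.20000^(1.5) = 1141.12694
g₁ = m₃ / m₂^(3/2) = -1890.52114 / 1141.12694 ≈ -1.657

-1.657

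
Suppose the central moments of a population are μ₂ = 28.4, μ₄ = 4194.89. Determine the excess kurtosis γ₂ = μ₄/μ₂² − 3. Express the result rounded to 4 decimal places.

2.2010

μ₂² = 28.4² = 806.56000
μ₄/μ₂² = 4194.89 / 806.56000 = 5.20096
γ₂ = 5.20096 − 3 ≈ 2.2010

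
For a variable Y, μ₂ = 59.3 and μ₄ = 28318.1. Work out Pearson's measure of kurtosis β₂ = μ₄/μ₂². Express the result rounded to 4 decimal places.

8.0529

μ₂² = 59.3² = 3516.49000
μ₄/μ₂² = 28318.1 / 3516.49000 = 8.05294
β₂ ≈ 8.0529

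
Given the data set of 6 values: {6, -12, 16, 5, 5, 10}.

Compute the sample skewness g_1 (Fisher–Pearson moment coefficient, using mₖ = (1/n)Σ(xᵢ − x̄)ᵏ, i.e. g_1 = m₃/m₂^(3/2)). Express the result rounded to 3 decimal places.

x̄ = (6 - 12 + 16 + 5 + 5 + 10) / 6 = 5.0000
deviations (xᵢ − x̄): 1.0000, -17.0000, 11.0000, 0.0000, 0.0000, 5.0000
Σ(xᵢ − x̄)² = 436.0000 ⇒ m₂ = 436.0000/6 = 72.66667
Σ(xᵢ − x̄)³ = -3456.0000 ⇒ m₃ = -3456.0000/6 = -576.00000
m₂^(3/2) = 72.66667^(1.5) = 619.44515
g_1 = m₃ / m₂^(3/2) = -576.00000 / 619.44515 ≈ -0.930

-0.930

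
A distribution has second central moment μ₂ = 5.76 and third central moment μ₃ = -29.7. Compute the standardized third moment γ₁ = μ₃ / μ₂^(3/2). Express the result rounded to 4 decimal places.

σ = √μ₂ = √5.76 = 2.40000
σ³ = μ₂^(3/2) = 13.82400
γ₁ = μ₃/σ³ = -29.7 / 13.82400 ≈ -2.1484

-2.1484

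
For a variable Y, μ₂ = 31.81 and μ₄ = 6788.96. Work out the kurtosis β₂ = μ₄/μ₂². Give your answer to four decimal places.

6.7093

μ₂² = 31.81² = 1011.87610
μ₄/μ₂² = 6788.96 / 1011.87610 = 6.70928
β₂ ≈ 6.7093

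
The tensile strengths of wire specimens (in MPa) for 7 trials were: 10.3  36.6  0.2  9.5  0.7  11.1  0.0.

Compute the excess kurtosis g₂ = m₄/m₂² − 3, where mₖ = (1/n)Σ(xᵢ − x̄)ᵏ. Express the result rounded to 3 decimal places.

0.864

x̄ = 9.7714
Σ(xᵢ − x̄)² = 991.2743 ⇒ m₂ = 141.61061
Σ(xᵢ − x̄)⁴ = 542356.4517 ⇒ m₄ = 77479.49311
m₂² = 20053.56550
g₂ = m₄/m₂² − 3 = 3.86363 − 3 ≈ 0.864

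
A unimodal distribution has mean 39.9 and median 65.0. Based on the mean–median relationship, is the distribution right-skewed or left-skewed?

mean − median = 39.9 − 65.0 = -25.1
mean < median ⇒ the longer tail is on the left ⇒ left-skewed (negatively skewed).

left-skewed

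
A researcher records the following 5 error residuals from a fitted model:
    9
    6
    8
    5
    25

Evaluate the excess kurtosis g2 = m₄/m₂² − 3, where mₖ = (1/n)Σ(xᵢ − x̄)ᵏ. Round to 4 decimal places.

x̄ = 10.6000
Σ(xᵢ − x̄)² = 269.2000 ⇒ m₂ = 53.84000
Σ(xᵢ − x̄)⁴ = 44481.6160 ⇒ m₄ = 8896.32320
m₂² = 2898.74560
g2 = m₄/m₂² − 3 = 3.06903 − 3 ≈ 0.0690

0.0690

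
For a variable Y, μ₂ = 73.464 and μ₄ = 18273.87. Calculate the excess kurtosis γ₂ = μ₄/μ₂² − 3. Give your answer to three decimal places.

0.386

μ₂² = 73.464² = 5396.95930
μ₄/μ₂² = 18273.87 / 5396.95930 = 3.38596
γ₂ = 3.38596 − 3 ≈ 0.386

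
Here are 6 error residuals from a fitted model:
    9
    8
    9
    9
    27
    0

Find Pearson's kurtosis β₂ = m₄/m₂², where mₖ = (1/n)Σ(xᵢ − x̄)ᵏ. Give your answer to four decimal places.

x̄ = 10.3333
Σ(xᵢ − x̄)² = 395.3333 ⇒ m₂ = 65.88889
Σ(xᵢ − x̄)⁴ = 88601.1111 ⇒ m₄ = 14766.85185
m₂² = 4341.34568
β₂ = m₄/m₂² = 14766.85185 / 4341.34568 ≈ 3.4014

3.4014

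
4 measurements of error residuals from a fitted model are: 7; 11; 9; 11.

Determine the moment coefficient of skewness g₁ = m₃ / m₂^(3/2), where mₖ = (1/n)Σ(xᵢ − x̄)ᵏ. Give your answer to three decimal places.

x̄ = (7 + 11 + 9 + 11) / 4 = 9.5000
deviations (xᵢ − x̄): -2.5000, 1.5000, -0.5000, 1.5000
Σ(xᵢ − x̄)² = 11.0000 ⇒ m₂ = 11.0000/4 = 2.75000
Σ(xᵢ − x̄)³ = -9.0000 ⇒ m₃ = -9.0000/4 = -2.25000
m₂^(3/2) = 2.75000^(1.5) = 4.56036
g₁ = m₃ / m₂^(3/2) = -2.25000 / 4.56036 ≈ -0.493

-0.493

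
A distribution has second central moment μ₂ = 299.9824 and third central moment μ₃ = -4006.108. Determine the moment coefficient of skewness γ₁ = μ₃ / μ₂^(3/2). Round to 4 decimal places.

σ = √μ₂ = √299.9824 = 17.32000
σ³ = μ₂^(3/2) = 5195.69517
γ₁ = μ₃/σ³ = -4006.108 / 5195.69517 ≈ -0.7710

-0.7710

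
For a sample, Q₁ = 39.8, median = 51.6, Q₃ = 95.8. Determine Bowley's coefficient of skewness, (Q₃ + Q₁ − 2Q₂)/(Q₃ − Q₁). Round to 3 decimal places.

0.579

numerator: Q₃ + Q₁ − 2Q₂ = 95.8 + 39.8 − 2×51.6 = 32.4000
denominator: Q₃ − Q₁ = 95.8 − 39.8 = 56.0000
Bowley skewness = 32.4000 / 56.0000 ≈ 0.579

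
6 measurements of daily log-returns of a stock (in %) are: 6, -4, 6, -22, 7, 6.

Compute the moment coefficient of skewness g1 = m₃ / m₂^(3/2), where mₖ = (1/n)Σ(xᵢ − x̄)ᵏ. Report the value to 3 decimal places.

-1.367

x̄ = (6 - 4 + 6 - 22 + 7 + 6) / 6 = -0.1667
deviations (xᵢ − x̄): 6.1667, -3.8333, 6.1667, -21.8333, 7.1667, 6.1667
Σ(xᵢ − x̄)² = 656.8333 ⇒ m₂ = 656.8333/6 = 109.47222
Σ(xᵢ − x̄)³ = -9392.5556 ⇒ m₃ = -9392.5556/6 = -1565.42593
m₂^(3/2) = 109.47222^(1.5) = 1145.39663
g1 = m₃ / m₂^(3/2) = -1565.42593 / 1145.39663 ≈ -1.367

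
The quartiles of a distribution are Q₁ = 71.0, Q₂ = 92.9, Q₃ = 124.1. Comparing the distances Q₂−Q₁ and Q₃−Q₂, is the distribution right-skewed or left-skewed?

Q₂ − Q₁ = 21.9;  Q₃ − Q₂ = 31.2
Q₃ − Q₂ > Q₂ − Q₁ ⇒ the upper half is more spread out ⇒ right-skewed.

right-skewed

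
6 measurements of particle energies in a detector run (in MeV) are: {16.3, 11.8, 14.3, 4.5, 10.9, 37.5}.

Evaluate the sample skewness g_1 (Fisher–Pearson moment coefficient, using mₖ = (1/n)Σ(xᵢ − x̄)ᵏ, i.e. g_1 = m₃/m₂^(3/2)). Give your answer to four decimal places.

1.2723

x̄ = (16.3 + 11.8 + 14.3 + 4.5 + 10.9 + 37.5) / 6 = 15.8833
deviations (xᵢ − x̄): 0.4167, -4.0833, -1.5833, -11.3833, -4.9833, 21.6167
Σ(xᵢ − x̄)² = 641.0483 ⇒ m₂ = 641.0483/6 = 106.84139
Σ(xᵢ − x̄)³ = 8430.2514 ⇒ m₃ = 8430.2514/6 = 1405.04191
m₂^(3/2) = 106.84139^(1.5) = 1104.35649
g_1 = m₃ / m₂^(3/2) = 1405.04191 / 1104.35649 ≈ 1.2723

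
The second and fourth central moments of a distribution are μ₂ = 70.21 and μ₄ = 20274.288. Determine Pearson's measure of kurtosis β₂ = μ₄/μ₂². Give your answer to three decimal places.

μ₂² = 70.21² = 4929.44410
μ₄/μ₂² = 20274.288 / 4929.44410 = 4.11290
β₂ ≈ 4.113

4.113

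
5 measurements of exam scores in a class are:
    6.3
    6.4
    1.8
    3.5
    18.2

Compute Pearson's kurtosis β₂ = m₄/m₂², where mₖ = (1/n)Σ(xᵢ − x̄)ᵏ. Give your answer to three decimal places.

x̄ = 7.2400
Σ(xᵢ − x̄)² = 165.2920 ⇒ m₂ = 33.05840
Σ(xᵢ − x̄)⁴ = 15501.9115 ⇒ m₄ = 3100.38230
m₂² = 1092.85781
β₂ = m₄/m₂² = 3100.38230 / 1092.85781 ≈ 2.837

2.837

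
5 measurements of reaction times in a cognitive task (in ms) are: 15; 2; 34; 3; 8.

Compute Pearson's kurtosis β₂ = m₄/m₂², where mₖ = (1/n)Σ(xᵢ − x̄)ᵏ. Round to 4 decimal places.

x̄ = 12.4000
Σ(xᵢ − x̄)² = 689.2000 ⇒ m₂ = 137.84000
Σ(xᵢ − x̄)⁴ = 237604.8160 ⇒ m₄ = 47520.96320
m₂² = 18999.86560
β₂ = m₄/m₂² = 47520.96320 / 18999.86560 ≈ 2.5011

2.5011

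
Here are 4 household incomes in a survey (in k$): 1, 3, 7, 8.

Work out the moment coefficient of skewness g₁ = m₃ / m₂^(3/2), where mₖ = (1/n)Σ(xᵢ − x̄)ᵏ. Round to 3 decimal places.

-0.132

x̄ = (1 + 3 + 7 + 8) / 4 = 4.7500
deviations (xᵢ − x̄): -3.7500, -1.7500, 2.2500, 3.2500
Σ(xᵢ − x̄)² = 32.7500 ⇒ m₂ = 32.7500/4 = 8.18750
Σ(xᵢ − x̄)³ = -12.3750 ⇒ m₃ = -12.3750/4 = -3.09375
m₂^(3/2) = 8.18750^(1.5) = 23.42756
g₁ = m₃ / m₂^(3/2) = -3.09375 / 23.42756 ≈ -0.132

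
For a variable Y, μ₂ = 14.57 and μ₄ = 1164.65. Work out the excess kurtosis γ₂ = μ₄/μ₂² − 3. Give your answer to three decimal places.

μ₂² = 14.57² = 212.28490
μ₄/μ₂² = 1164.65 / 212.28490 = 5.48626
γ₂ = 5.48626 − 3 ≈ 2.486

2.486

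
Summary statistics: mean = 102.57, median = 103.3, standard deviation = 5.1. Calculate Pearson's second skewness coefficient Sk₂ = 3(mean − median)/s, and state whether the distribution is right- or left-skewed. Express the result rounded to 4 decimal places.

Sk₂ = 3(102.57 − 103.3) / 5.1 = 3 × -0.7300 / 5.1
    = -2.1900 / 5.1 ≈ -0.4294
Sk₂ < 0 ⇒ mean < median ⇒ left-skewed (negative skew).

-0.4294, left-skewed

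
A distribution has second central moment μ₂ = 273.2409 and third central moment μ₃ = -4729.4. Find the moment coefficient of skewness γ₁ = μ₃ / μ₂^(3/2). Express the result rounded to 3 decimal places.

-1.047

σ = √μ₂ = √273.2409 = 16.53000
σ³ = μ₂^(3/2) = 4516.67208
γ₁ = μ₃/σ³ = -4729.4 / 4516.67208 ≈ -1.047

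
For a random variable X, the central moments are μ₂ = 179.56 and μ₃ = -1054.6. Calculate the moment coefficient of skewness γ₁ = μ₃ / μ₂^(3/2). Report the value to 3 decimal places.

-0.438

σ = √μ₂ = √179.56 = 13.40000
σ³ = μ₂^(3/2) = 2406.10400
γ₁ = μ₃/σ³ = -1054.6 / 2406.10400 ≈ -0.438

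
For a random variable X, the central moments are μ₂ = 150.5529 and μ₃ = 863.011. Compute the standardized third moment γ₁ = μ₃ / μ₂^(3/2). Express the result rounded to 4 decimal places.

σ = √μ₂ = √150.5529 = 12.27000
σ³ = μ₂^(3/2) = 1847.28408
γ₁ = μ₃/σ³ = 863.011 / 1847.28408 ≈ 0.4672

0.4672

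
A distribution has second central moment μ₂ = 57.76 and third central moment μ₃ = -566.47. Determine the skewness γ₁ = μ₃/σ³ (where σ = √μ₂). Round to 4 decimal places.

-1.2904

σ = √μ₂ = √57.76 = 7.60000
σ³ = μ₂^(3/2) = 438.97600
γ₁ = μ₃/σ³ = -566.47 / 438.97600 ≈ -1.2904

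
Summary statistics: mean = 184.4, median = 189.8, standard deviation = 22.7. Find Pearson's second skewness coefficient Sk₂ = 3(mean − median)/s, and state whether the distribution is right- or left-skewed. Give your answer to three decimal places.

-0.714, left-skewed

Sk₂ = 3(184.4 − 189.8) / 22.7 = 3 × -5.4000 / 22.7
    = -16.2000 / 22.7 ≈ -0.714
Sk₂ < 0 ⇒ mean < median ⇒ left-skewed (negative skew).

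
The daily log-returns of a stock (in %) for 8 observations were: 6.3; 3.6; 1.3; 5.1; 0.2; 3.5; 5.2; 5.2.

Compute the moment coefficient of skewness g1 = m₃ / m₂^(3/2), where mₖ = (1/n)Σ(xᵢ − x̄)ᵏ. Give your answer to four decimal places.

x̄ = (6.3 + 3.6 + 1.3 + 5.1 + 0.2 + 3.5 + 5.2 + 5.2) / 8 = 3.8000
deviations (xᵢ − x̄): 2.5000, -0.2000, -2.5000, 1.3000, -3.6000, -0.3000, 1.4000, 1.4000
Σ(xᵢ − x̄)² = 31.2000 ⇒ m₂ = 31.2000/8 = 3.90000
Σ(xᵢ − x̄)³ = -39.0060 ⇒ m₃ = -39.0060/8 = -4.87575
m₂^(3/2) = 3.90000^(1.5) = 7.70188
g1 = m₃ / m₂^(3/2) = -4.87575 / 7.70188 ≈ -0.6331

-0.6331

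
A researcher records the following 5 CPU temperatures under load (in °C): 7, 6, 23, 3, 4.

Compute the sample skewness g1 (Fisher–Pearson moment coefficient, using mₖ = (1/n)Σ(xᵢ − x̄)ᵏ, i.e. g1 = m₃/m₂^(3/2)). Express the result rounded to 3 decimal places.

1.363

x̄ = (7 + 6 + 23 + 3 + 4) / 5 = 8.6000
deviations (xᵢ − x̄): -1.6000, -2.6000, 14.4000, -5.6000, -4.6000
Σ(xᵢ − x̄)² = 269.2000 ⇒ m₂ = 269.2000/5 = 53.84000
Σ(xᵢ − x̄)³ = 2691.3600 ⇒ m₃ = 2691.3600/5 = 538.27200
m₂^(3/2) = 53.84000^(1.5) = 395.05501
g1 = m₃ / m₂^(3/2) = 538.27200 / 395.05501 ≈ 1.363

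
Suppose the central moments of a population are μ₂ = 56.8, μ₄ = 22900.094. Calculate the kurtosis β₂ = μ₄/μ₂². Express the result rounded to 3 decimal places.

μ₂² = 56.8² = 3226.24000
μ₄/μ₂² = 22900.094 / 3226.24000 = 7.09808
β₂ ≈ 7.098

7.098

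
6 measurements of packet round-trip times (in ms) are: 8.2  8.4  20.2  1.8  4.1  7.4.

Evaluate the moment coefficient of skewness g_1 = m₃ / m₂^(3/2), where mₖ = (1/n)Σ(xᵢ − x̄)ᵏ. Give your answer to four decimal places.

x̄ = (8.2 + 8.4 + 20.2 + 1.8 + 4.1 + 7.4) / 6 = 8.3500
deviations (xᵢ − x̄): -0.1500, 0.0500, 11.8500, -6.5500, -4.2500, -0.9500
Σ(xᵢ − x̄)² = 202.3150 ⇒ m₂ = 202.3150/6 = 33.71917
Σ(xᵢ − x̄)³ = 1305.3690 ⇒ m₃ = 1305.3690/6 = 217.56150
m₂^(3/2) = 33.71917^(1.5) = 195.80116
g_1 = m₃ / m₂^(3/2) = 217.56150 / 195.80116 ≈ 1.1111

1.1111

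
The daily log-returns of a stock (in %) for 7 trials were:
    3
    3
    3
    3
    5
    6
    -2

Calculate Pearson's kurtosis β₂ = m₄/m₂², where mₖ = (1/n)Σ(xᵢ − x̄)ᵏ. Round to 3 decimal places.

3.500

x̄ = 3.0000
Σ(xᵢ − x̄)² = 38.0000 ⇒ m₂ = 5.42857
Σ(xᵢ − x̄)⁴ = 722.0000 ⇒ m₄ = 103.14286
m₂² = 29.46939
β₂ = m₄/m₂² = 103.14286 / 29.46939 ≈ 3.500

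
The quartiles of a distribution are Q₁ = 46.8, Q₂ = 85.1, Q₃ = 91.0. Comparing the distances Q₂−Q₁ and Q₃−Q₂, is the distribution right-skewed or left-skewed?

Q₂ − Q₁ = 38.3;  Q₃ − Q₂ = 5.9
Q₂ − Q₁ > Q₃ − Q₂ ⇒ the lower half is more spread out ⇒ left-skewed.

left-skewed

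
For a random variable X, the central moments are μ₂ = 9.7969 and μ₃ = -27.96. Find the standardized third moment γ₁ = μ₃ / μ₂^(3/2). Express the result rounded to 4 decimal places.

σ = √μ₂ = √9.7969 = 3.13000
σ³ = μ₂^(3/2) = 30.66430
γ₁ = μ₃/σ³ = -27.96 / 30.66430 ≈ -0.9118

-0.9118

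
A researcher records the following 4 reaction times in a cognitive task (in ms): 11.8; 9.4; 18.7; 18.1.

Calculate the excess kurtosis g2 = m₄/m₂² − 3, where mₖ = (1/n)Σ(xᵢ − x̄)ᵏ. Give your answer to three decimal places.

-1.816

x̄ = 14.5000
Σ(xᵢ − x̄)² = 63.9000 ⇒ m₂ = 15.97500
Σ(xᵢ − x̄)⁴ = 1208.7954 ⇒ m₄ = 302.19885
m₂² = 255.20063
g2 = m₄/m₂² − 3 = 1.18416 − 3 ≈ -1.816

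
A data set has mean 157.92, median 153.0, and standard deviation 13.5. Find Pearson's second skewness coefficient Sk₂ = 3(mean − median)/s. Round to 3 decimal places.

1.093

Sk₂ = 3(157.92 − 153.0) / 13.5 = 3 × 4.9200 / 13.5
    = 14.7600 / 13.5 ≈ 1.093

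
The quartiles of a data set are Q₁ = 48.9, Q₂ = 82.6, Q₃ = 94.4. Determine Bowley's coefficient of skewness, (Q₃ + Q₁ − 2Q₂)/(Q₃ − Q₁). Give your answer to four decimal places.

numerator: Q₃ + Q₁ − 2Q₂ = 94.4 + 48.9 − 2×82.6 = -21.9000
denominator: Q₃ − Q₁ = 94.4 − 48.9 = 45.5000
Bowley skewness = -21.9000 / 45.5000 ≈ -0.4813

-0.4813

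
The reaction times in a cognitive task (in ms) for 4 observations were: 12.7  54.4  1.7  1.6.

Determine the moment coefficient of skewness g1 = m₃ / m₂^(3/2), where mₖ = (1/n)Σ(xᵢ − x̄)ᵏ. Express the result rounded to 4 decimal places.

x̄ = (12.7 + 54.4 + 1.7 + 1.6) / 4 = 17.6000
deviations (xᵢ − x̄): -4.9000, 36.8000, -15.9000, -16.0000
Σ(xᵢ − x̄)² = 1887.0600 ⇒ m₂ = 1887.0600/4 = 471.76500
Σ(xᵢ − x̄)³ = 41602.7040 ⇒ m₃ = 41602.7040/4 = 10400.67600
m₂^(3/2) = 471.76500^(1.5) = 10246.80748
g1 = m₃ / m₂^(3/2) = 10400.67600 / 10246.80748 ≈ 1.0150

1.0150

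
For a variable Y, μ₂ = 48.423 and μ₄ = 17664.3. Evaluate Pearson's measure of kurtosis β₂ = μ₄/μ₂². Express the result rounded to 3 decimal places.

7.533

μ₂² = 48.423² = 2344.78693
μ₄/μ₂² = 17664.3 / 2344.78693 = 7.53344
β₂ ≈ 7.533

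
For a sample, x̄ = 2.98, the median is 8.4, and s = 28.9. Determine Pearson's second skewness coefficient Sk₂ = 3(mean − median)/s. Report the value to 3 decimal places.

-0.563

Sk₂ = 3(2.98 − 8.4) / 28.9 = 3 × -5.4200 / 28.9
    = -16.2600 / 28.9 ≈ -0.563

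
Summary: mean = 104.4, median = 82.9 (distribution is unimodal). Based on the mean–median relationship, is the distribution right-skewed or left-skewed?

mean − median = 104.4 − 82.9 = 21.5
mean > median ⇒ the longer tail is on the right ⇒ right-skewed (positively skewed).

right-skewed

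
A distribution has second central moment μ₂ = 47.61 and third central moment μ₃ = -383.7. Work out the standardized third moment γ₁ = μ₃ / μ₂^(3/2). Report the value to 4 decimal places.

-1.1680

σ = √μ₂ = √47.61 = 6.90000
σ³ = μ₂^(3/2) = 328.50900
γ₁ = μ₃/σ³ = -383.7 / 328.50900 ≈ -1.1680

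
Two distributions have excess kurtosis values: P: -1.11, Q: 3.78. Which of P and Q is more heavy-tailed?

Higher excess kurtosis ⇒ heavier tails relative to the normal distribution.
-1.11 vs 3.78: the larger is 3.78, so Q has heavier tails. (Q is leptokurtic — heavier-than-normal tails; the other is platykurtic.)

Q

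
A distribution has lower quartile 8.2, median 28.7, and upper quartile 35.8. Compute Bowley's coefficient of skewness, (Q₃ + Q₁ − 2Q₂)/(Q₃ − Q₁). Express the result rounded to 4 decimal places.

numerator: Q₃ + Q₁ − 2Q₂ = 35.8 + 8.2 − 2×28.7 = -13.4000
denominator: Q₃ − Q₁ = 35.8 − 8.2 = 27.6000
Bowley skewness = -13.4000 / 27.6000 ≈ -0.4855

-0.4855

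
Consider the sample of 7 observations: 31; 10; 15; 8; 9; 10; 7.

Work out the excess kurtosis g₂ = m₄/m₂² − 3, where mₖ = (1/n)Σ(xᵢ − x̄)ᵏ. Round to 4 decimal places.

x̄ = 12.8571
Σ(xᵢ − x̄)² = 422.8571 ⇒ m₂ = 60.40816
Σ(xᵢ − x̄)⁴ = 110457.6443 ⇒ m₄ = 15779.66347
m₂² = 3649.14619
g₂ = m₄/m₂² − 3 = 4.32421 − 3 ≈ 1.3242

1.3242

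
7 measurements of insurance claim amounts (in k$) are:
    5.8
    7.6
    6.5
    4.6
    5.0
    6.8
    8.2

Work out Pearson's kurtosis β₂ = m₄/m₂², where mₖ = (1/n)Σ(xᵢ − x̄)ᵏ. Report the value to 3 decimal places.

x̄ = 6.3571
Σ(xᵢ − x̄)² = 10.3971 ⇒ m₂ = 1.48531
Σ(xᵢ − x̄)⁴ = 26.9803 ⇒ m₄ = 3.85433
m₂² = 2.20613
β₂ = m₄/m₂² = 3.85433 / 2.20613 ≈ 1.747

1.747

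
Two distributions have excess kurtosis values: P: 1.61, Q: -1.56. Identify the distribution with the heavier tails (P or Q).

Higher excess kurtosis ⇒ heavier tails relative to the normal distribution.
1.61 vs -1.56: the larger is 1.61, so P has heavier tails. (P is leptokurtic — heavier-than-normal tails; the other is platykurtic.)

P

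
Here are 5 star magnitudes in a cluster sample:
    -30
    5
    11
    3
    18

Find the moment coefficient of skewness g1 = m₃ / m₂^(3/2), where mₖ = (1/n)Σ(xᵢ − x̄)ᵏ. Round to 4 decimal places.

-1.1232

x̄ = (-30 + 5 + 11 + 3 + 18) / 5 = 1.4000
deviations (xᵢ − x̄): -31.4000, 3.6000, 9.6000, 1.6000, 16.6000
Σ(xᵢ − x̄)² = 1369.2000 ⇒ m₂ = 1369.2000/5 = 273.84000
Σ(xᵢ − x̄)³ = -25449.3600 ⇒ m₃ = -25449.3600/5 = -5089.87200
m₂^(3/2) = 273.84000^(1.5) = 4531.53490
g1 = m₃ / m₂^(3/2) = -5089.87200 / 4531.53490 ≈ -1.1232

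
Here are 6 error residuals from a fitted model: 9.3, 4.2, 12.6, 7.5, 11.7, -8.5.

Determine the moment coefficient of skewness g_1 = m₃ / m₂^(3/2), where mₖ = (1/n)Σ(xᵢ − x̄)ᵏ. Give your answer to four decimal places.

-1.2396

x̄ = (9.3 + 4.2 + 12.6 + 7.5 + 11.7 - 8.5) / 6 = 6.1333
deviations (xᵢ − x̄): 3.1667, -1.9333, 6.4667, 1.3667, 5.5667, -14.6333
Σ(xᵢ − x̄)² = 302.5733 ⇒ m₂ = 302.5733/6 = 50.42889
Σ(xᵢ − x̄)³ = -2663.4996 ⇒ m₃ = -2663.4996/6 = -443.91659
m₂^(3/2) = 50.42889^(1.5) = 358.11219
g_1 = m₃ / m₂^(3/2) = -443.91659 / 358.11219 ≈ -1.2396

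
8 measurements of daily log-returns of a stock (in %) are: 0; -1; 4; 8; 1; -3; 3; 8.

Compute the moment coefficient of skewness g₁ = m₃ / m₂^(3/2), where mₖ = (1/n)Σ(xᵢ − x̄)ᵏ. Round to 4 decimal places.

0.2510

x̄ = (0 - 1 + 4 + 8 + 1 - 3 + 3 + 8) / 8 = 2.5000
deviations (xᵢ − x̄): -2.5000, -3.5000, 1.5000, 5.5000, -1.5000, -5.5000, 0.5000, 5.5000
Σ(xᵢ − x̄)² = 114.0000 ⇒ m₂ = 114.0000/8 = 14.25000
Σ(xᵢ − x̄)³ = 108.0000 ⇒ m₃ = 108.0000/8 = 13.50000
m₂^(3/2) = 14.25000^(1.5) = 53.79257
g₁ = m₃ / m₂^(3/2) = 13.50000 / 53.79257 ≈ 0.2510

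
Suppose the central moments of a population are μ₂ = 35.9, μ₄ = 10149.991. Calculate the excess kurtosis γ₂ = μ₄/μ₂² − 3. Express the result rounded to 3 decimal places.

μ₂² = 35.9² = 1288.81000
μ₄/μ₂² = 10149.991 / 1288.81000 = 7.87548
γ₂ = 7.87548 − 3 ≈ 4.875

4.875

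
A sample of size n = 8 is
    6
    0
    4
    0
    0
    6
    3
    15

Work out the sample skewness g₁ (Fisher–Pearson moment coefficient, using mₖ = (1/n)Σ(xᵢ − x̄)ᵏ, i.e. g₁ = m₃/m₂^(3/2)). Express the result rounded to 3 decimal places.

1.221

x̄ = (6 + 0 + 4 + 0 + 0 + 6 + 3 + 15) / 8 = 4.2500
deviations (xᵢ − x̄): 1.7500, -4.2500, -0.2500, -4.2500, -4.2500, 1.7500, -1.2500, 10.7500
Σ(xᵢ − x̄)² = 177.5000 ⇒ m₂ = 177.5000/8 = 22.18750
Σ(xᵢ − x̄)³ = 1020.7500 ⇒ m₃ = 1020.7500/8 = 127.59375
m₂^(3/2) = 22.18750^(1.5) = 104.51113
g₁ = m₃ / m₂^(3/2) = 127.59375 / 104.51113 ≈ 1.221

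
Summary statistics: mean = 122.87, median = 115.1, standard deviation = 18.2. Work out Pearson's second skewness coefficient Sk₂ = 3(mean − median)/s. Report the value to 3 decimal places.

Sk₂ = 3(122.87 − 115.1) / 18.2 = 3 × 7.7700 / 18.2
    = 23.3100 / 18.2 ≈ 1.281

1.281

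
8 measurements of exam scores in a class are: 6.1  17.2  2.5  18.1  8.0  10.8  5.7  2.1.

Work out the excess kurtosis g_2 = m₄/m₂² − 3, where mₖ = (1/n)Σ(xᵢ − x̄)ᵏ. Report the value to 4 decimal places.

x̄ = 8.8125
Σ(xᵢ − x̄)² = 263.1688 ⇒ m₂ = 32.89609
Σ(xᵢ − x̄)⁴ = 16171.5812 ⇒ m₄ = 2021.44765
m₂² = 1082.15298
g_2 = m₄/m₂² − 3 = 1.86799 − 3 ≈ -1.1320

-1.1320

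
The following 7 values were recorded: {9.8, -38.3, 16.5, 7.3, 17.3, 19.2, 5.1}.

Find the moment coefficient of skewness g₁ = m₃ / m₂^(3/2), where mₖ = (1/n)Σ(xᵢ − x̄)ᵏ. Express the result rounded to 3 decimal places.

x̄ = (9.8 - 38.3 + 16.5 + 7.3 + 17.3 + 19.2 + 5.1) / 7 = 5.2714
deviations (xᵢ − x̄): 4.5286, -43.5714, 11.2286, 2.0286, 12.0286, 13.9286, -0.1714
Σ(xᵢ − x̄)² = 2387.8943 ⇒ m₂ = 2387.8943/7 = 341.12776
Σ(xᵢ − x̄)³ = -76759.5152 ⇒ m₃ = -76759.5152/7 = -10965.64503
m₂^(3/2) = 341.12776^(1.5) = 6300.50825
g₁ = m₃ / m₂^(3/2) = -10965.64503 / 6300.50825 ≈ -1.740

-1.740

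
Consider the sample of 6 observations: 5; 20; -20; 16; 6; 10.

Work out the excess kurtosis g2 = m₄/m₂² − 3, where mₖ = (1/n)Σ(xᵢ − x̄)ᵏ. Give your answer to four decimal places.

x̄ = 6.1667
Σ(xᵢ − x̄)² = 988.8333 ⇒ m₂ = 164.80556
Σ(xᵢ − x̄)⁴ = 514993.1528 ⇒ m₄ = 85832.19213
m₂² = 27160.87114
g2 = m₄/m₂² − 3 = 3.16014 − 3 ≈ 0.1601

0.1601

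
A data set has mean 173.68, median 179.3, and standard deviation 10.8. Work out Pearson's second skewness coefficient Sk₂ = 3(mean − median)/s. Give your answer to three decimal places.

-1.561

Sk₂ = 3(173.68 − 179.3) / 10.8 = 3 × -5.6200 / 10.8
    = -16.8600 / 10.8 ≈ -1.561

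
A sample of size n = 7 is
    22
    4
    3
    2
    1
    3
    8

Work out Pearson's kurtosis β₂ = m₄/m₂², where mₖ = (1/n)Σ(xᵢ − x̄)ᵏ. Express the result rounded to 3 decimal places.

x̄ = 6.1429
Σ(xᵢ − x̄)² = 322.8571 ⇒ m₂ = 46.12245
Σ(xᵢ − x̄)⁴ = 64448.8280 ⇒ m₄ = 9206.97543
m₂² = 2127.28030
β₂ = m₄/m₂² = 9206.97543 / 2127.28030 ≈ 4.328

4.328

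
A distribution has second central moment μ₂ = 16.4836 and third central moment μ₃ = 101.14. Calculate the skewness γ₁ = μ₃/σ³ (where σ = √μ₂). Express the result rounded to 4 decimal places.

1.5113

σ = √μ₂ = √16.4836 = 4.06000
σ³ = μ₂^(3/2) = 66.92342
γ₁ = μ₃/σ³ = 101.14 / 66.92342 ≈ 1.5113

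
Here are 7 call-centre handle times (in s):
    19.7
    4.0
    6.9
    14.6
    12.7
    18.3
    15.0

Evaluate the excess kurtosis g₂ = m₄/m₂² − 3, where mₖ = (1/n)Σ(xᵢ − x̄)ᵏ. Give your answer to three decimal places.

x̄ = 13.0286
Σ(xᵢ − x̄)² = 197.8343 ⇒ m₂ = 28.26204
Σ(xᵢ − x̄)⁴ = 10829.7632 ⇒ m₄ = 1547.10903
m₂² = 798.74295
g₂ = m₄/m₂² − 3 = 1.93693 − 3 ≈ -1.063

-1.063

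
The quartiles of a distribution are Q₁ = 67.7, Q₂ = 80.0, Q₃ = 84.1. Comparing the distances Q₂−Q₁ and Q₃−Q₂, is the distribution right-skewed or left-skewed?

left-skewed

Q₂ − Q₁ = 12.3;  Q₃ − Q₂ = 4.1
Q₂ − Q₁ > Q₃ − Q₂ ⇒ the lower half is more spread out ⇒ left-skewed.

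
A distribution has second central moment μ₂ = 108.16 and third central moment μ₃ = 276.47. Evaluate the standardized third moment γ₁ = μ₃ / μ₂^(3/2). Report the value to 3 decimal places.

σ = √μ₂ = √108.16 = 10.40000
σ³ = μ₂^(3/2) = 1124.86400
γ₁ = μ₃/σ³ = 276.47 / 1124.86400 ≈ 0.246

0.246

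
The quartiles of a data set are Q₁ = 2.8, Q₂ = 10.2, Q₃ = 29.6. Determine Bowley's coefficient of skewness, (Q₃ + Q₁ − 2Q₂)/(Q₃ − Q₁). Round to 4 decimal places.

numerator: Q₃ + Q₁ − 2Q₂ = 29.6 + 2.8 − 2×10.2 = 12.0000
denominator: Q₃ − Q₁ = 29.6 − 2.8 = 26.8000
Bowley skewness = 12.0000 / 26.8000 ≈ 0.4478

0.4478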